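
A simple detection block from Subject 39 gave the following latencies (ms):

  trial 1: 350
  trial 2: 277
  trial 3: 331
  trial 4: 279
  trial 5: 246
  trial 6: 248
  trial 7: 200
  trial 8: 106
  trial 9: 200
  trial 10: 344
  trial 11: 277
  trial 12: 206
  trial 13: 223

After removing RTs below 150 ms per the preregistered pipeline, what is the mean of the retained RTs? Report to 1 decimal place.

265.1 ms

Excluded: 106
Retained (n=12): Σ = 3181
Mean = 3181/12 = 265.0833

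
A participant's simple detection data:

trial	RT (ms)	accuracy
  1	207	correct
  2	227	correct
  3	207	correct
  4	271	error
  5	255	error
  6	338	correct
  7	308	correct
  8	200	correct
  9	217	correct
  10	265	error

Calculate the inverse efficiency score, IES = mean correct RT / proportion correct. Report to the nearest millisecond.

Correct trials (n=7): 207, 227, 207, 338, 308, 200, 217
Mean correct RT = 1704/7 = 243.4286 ms
Proportion correct = 7/10
IES = 243.4286 / (7/10) = 347.755 ms

348 ms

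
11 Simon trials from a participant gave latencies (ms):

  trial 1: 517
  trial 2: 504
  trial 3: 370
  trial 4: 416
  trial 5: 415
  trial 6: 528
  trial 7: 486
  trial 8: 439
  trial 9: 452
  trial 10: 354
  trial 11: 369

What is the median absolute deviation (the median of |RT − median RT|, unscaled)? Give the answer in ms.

Sorted: 354, 369, 370, 415, 416, 439, 452, 486, 504, 517, 528 → median = 439
|x − 439|: 78, 65, 69, 23, 24, 89, 47, 0, 13, 85, 70
Sorted deviations: 0, 13, 23, 24, 47, 65, 69, 70, 78, 85, 89 → MAD = 65

65 ms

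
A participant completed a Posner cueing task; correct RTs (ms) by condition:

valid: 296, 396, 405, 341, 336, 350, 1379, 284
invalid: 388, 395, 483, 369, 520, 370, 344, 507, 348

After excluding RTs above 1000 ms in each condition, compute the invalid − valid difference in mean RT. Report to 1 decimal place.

valid: exclude 1379
M(valid) = 2408/7 = 344.000
M(invalid) = 3724/9 = 413.778
Difference = 413.778 − 344.000 = 69.778 ms

69.8 ms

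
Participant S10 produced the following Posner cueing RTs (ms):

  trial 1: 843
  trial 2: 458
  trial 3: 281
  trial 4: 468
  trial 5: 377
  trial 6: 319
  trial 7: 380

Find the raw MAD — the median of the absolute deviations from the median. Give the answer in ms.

78 ms

Sorted: 281, 319, 377, 380, 458, 468, 843 → median = 380
|x − 380|: 463, 78, 99, 88, 3, 61, 0
Sorted deviations: 0, 3, 61, 78, 88, 99, 463 → MAD = 78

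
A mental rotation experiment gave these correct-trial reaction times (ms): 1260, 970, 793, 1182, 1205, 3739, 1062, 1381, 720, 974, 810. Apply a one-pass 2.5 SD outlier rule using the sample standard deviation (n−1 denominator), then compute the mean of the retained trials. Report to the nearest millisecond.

1036 ms

n = 11, ΣRT = 14096, M = 1281.455
Σ(x−M)² = 7081416.73; s = √(7081416.73/10) = 841.512
Cutoffs: 1281.455 ± 2.5·841.512 → [-822.3, 3385.2]
Outside: 3739 → excluded.
Retained (n=10): Σ = 10357, mean = 10357/10 = 1035.700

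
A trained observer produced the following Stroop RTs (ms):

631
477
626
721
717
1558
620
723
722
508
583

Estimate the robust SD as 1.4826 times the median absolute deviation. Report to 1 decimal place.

133.4 ms

Sorted: 477, 508, 583, 620, 626, 631, 717, 721, 722, 723, 1558 → median = 631
|x − 631| sorted: 0, 5, 11, 48, 86, 90, 91, 92, 123, 154, 927 → MAD = 90
Robust SD ≈ 1.4826 × 90 = 133.434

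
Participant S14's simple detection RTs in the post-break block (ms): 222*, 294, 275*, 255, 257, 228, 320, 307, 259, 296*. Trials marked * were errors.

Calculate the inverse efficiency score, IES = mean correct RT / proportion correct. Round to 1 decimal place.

391.8 ms

Correct trials (n=7): 294, 255, 257, 228, 320, 307, 259
Mean correct RT = 1920/7 = 274.2857 ms
Proportion correct = 7/10
IES = 274.2857 / (7/10) = 391.837 ms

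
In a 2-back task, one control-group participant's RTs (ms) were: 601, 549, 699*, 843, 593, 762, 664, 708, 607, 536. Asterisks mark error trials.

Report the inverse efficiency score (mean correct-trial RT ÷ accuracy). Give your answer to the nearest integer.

Correct trials (n=9): 601, 549, 843, 593, 762, 664, 708, 607, 536
Mean correct RT = 5863/9 = 651.4444 ms
Proportion correct = 9/10
IES = 651.4444 / (9/10) = 723.827 ms

724 ms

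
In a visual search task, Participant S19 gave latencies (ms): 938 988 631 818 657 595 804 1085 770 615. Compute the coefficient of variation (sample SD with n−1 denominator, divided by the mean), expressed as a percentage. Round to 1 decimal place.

21.6%

n = 10, Σ = 7901, M = 790.1000
Σ(x−M)² = 261132.900; s = √(261132.900/9) = 170.3372
CV = 170.3372 / 790.1000 = 0.21559 = 21.559%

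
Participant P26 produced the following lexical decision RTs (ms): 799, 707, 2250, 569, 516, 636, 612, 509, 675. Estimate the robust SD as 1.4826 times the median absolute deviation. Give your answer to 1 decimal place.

Sorted: 509, 516, 569, 612, 636, 675, 707, 799, 2250 → median = 636
|x − 636| sorted: 0, 24, 39, 67, 71, 120, 127, 163, 1614 → MAD = 71
Robust SD ≈ 1.4826 × 71 = 105.265

105.3 ms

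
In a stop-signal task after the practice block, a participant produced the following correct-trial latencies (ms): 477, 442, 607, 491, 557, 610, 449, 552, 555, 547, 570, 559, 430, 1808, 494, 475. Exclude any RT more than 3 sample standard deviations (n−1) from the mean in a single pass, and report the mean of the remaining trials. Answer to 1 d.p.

521.0 ms

n = 16, ΣRT = 9623, M = 601.438
Σ(x−M)² = 1601483.94; s = √(1601483.94/15) = 326.750
Cutoffs: 601.438 ± 3·326.750 → [-378.8, 1581.7]
Outside: 1808 → excluded.
Retained (n=15): Σ = 7815, mean = 7815/15 = 521.000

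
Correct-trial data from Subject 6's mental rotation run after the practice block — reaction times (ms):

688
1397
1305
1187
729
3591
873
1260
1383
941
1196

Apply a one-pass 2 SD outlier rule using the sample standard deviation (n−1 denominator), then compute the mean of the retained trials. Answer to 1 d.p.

1095.9 ms

n = 11, ΣRT = 14550, M = 1322.727
Σ(x−M)² = 6296302.18; s = √(6296302.18/10) = 793.492
Cutoffs: 1322.727 ± 2·793.492 → [-264.3, 2909.7]
Outside: 3591 → excluded.
Retained (n=10): Σ = 10959, mean = 10959/10 = 1095.900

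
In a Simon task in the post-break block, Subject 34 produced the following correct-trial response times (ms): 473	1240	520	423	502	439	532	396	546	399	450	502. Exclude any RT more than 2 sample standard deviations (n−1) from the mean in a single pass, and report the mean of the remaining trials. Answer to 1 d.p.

n = 12, ΣRT = 6422, M = 535.167
Σ(x−M)² = 570203.67; s = √(570203.67/11) = 227.677
Cutoffs: 535.167 ± 2·227.677 → [79.8, 990.5]
Outside: 1240 → excluded.
Retained (n=11): Σ = 5182, mean = 5182/11 = 471.091

471.1 ms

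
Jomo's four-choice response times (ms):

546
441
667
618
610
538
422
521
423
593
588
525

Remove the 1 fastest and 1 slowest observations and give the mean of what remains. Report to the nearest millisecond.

540 ms

Sorted: 422, 423, 441, 521, 525, 538, 546, 588, 593, 610, 618, 667
Drop lowest 1 (422) and highest 1 (667)
Remaining (n=10): Σ = 5403, mean = 5403/10 = 540.300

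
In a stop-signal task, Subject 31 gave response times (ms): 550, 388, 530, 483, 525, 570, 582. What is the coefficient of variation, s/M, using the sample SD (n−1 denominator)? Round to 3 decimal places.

0.127

n = 7, Σ = 3628, M = 518.2857
Σ(x−M)² = 26141.429; s = √(26141.429/6) = 66.0069
CV = 66.0069 / 518.2857 = 0.12736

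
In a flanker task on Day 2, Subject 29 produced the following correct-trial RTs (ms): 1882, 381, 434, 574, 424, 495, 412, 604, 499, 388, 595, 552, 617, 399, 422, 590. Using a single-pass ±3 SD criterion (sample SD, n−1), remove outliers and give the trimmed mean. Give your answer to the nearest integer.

492 ms

n = 16, ΣRT = 9268, M = 579.250
Σ(x−M)² = 1920137.00; s = √(1920137.00/15) = 357.784
Cutoffs: 579.250 ± 3·357.784 → [-494.1, 1652.6]
Outside: 1882 → excluded.
Retained (n=15): Σ = 7386, mean = 7386/15 = 492.400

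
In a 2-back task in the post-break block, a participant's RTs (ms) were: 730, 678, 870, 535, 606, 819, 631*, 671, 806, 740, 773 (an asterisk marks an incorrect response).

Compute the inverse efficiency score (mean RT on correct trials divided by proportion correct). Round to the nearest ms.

Correct trials (n=10): 730, 678, 870, 535, 606, 819, 671, 806, 740, 773
Mean correct RT = 7228/10 = 722.8000 ms
Proportion correct = 10/11
IES = 722.8000 / (10/11) = 795.080 ms

795 ms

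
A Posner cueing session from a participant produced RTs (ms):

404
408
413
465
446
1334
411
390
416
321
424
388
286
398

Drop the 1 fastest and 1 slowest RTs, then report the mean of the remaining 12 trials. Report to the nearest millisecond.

407 ms

Sorted: 286, 321, 388, 390, 398, 404, 408, 411, 413, 416, 424, 446, 465, 1334
Drop lowest 1 (286) and highest 1 (1334)
Remaining (n=12): Σ = 4884, mean = 4884/12 = 407.000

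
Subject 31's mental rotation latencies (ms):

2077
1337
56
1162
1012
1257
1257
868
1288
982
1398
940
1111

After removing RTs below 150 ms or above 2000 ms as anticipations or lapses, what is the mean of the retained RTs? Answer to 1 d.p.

1146.5 ms

Excluded: 56, 2077
Retained (n=11): Σ = 12612
Mean = 12612/11 = 1146.5455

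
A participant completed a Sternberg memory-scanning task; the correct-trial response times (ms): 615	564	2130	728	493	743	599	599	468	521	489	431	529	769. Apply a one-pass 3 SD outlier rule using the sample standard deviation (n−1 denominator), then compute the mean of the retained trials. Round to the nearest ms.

n = 14, ΣRT = 9678, M = 691.286
Σ(x−M)² = 2372190.86; s = √(2372190.86/13) = 427.172
Cutoffs: 691.286 ± 3·427.172 → [-590.2, 1972.8]
Outside: 2130 → excluded.
Retained (n=13): Σ = 7548, mean = 7548/13 = 580.615

581 ms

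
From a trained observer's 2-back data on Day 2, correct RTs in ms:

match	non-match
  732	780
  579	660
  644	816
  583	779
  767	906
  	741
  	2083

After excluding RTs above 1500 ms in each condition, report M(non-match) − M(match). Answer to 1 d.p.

119.3 ms

non-match: exclude 2083
M(match) = 3305/5 = 661.000
M(non-match) = 4682/6 = 780.333
Difference = 780.333 − 661.000 = 119.333 ms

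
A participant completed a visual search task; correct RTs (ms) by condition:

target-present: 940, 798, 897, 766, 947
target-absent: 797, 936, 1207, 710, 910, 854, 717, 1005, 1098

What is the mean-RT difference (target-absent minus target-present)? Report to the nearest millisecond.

M(target-present) = 4348/5 = 869.600
M(target-absent) = 8234/9 = 914.889
Difference = 914.889 − 869.600 = 45.289 ms

45 ms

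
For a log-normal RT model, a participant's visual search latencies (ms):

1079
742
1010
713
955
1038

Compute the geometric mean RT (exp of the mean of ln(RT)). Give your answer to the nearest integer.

ln(RT): 6.9838, 6.6093, 6.9177, 6.5695, 6.8617, 6.9451
Mean ln(RT) = 40.8871/6 = 6.81451
Geometric mean = exp(6.81451) = 910.97 ms

911 ms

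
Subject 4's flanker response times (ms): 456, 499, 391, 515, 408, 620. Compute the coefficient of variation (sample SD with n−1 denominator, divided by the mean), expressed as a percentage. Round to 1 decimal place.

17.3%

n = 6, Σ = 2889, M = 481.5000
Σ(x−M)² = 34853.500; s = √(34853.500/5) = 83.4907
CV = 83.4907 / 481.5000 = 0.17340 = 17.340%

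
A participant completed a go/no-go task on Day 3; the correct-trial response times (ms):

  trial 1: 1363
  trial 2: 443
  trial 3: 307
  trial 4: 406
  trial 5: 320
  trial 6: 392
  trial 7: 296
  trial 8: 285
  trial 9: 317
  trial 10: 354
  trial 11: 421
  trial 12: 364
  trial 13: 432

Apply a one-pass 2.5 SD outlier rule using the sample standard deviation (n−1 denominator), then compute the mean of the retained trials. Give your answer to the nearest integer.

361 ms

n = 13, ΣRT = 5700, M = 438.462
Σ(x−M)² = 960943.23; s = √(960943.23/12) = 282.982
Cutoffs: 438.462 ± 2.5·282.982 → [-269.0, 1145.9]
Outside: 1363 → excluded.
Retained (n=12): Σ = 4337, mean = 4337/12 = 361.417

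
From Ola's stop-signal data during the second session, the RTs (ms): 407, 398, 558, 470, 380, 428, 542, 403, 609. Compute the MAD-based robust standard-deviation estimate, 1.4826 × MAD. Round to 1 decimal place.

Sorted: 380, 398, 403, 407, 428, 470, 542, 558, 609 → median = 428
|x − 428| sorted: 0, 21, 25, 30, 42, 48, 114, 130, 181 → MAD = 42
Robust SD ≈ 1.4826 × 42 = 62.269

62.3 ms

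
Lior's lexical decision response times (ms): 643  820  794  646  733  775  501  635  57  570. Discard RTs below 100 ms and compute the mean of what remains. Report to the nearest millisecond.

Excluded: 57
Retained (n=9): Σ = 6117
Mean = 6117/9 = 679.6667

680 ms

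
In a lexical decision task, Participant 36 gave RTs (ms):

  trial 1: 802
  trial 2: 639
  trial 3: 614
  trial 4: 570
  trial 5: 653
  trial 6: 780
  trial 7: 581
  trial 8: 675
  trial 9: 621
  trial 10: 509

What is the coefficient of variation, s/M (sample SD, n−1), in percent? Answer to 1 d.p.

14.0%

n = 10, Σ = 6444, M = 644.4000
Σ(x−M)² = 73624.400; s = √(73624.400/9) = 90.4461
CV = 90.4461 / 644.4000 = 0.14036 = 14.036%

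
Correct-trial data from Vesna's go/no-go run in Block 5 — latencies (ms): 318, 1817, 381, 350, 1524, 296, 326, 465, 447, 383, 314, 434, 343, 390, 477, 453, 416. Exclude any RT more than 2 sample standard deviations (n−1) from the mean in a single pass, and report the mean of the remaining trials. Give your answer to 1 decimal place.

386.2 ms

n = 17, ΣRT = 9134, M = 537.294
Σ(x−M)² = 3004315.53; s = √(3004315.53/16) = 433.324
Cutoffs: 537.294 ± 2·433.324 → [-329.4, 1403.9]
Outside: 1524, 1817 → excluded.
Retained (n=15): Σ = 5793, mean = 5793/15 = 386.200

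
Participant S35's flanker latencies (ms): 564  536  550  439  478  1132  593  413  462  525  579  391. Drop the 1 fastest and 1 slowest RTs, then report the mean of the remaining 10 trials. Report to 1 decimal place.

Sorted: 391, 413, 439, 462, 478, 525, 536, 550, 564, 579, 593, 1132
Drop lowest 1 (391) and highest 1 (1132)
Remaining (n=10): Σ = 5139, mean = 5139/10 = 513.900

513.9 ms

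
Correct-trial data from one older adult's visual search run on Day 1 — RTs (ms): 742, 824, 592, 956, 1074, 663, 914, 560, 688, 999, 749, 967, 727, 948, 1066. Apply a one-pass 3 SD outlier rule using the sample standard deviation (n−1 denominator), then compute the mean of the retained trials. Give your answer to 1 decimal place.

831.3 ms

n = 15, ΣRT = 12469, M = 831.267
Σ(x−M)² = 401940.93; s = √(401940.93/14) = 169.440
Cutoffs: 831.267 ± 3·169.440 → [322.9, 1339.6]
No RTs fall outside the cutoffs; all 15 retained. Mean = 12469/15 = 831.267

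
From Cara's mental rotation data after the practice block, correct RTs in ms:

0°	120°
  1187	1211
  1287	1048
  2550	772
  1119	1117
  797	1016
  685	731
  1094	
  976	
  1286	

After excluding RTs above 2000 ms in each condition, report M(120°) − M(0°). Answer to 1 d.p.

-71.4 ms

0°: exclude 2550
M(0°) = 8431/8 = 1053.875
M(120°) = 5895/6 = 982.500
Difference = 982.500 − 1053.875 = -71.375 ms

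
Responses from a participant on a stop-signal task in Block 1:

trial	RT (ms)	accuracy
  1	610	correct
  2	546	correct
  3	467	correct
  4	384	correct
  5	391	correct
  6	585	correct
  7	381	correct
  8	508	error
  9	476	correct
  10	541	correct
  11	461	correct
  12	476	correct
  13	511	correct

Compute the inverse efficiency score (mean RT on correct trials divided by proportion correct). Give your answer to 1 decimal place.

526.2 ms

Correct trials (n=12): 610, 546, 467, 384, 391, 585, 381, 476, 541, 461, 476, 511
Mean correct RT = 5829/12 = 485.7500 ms
Proportion correct = 12/13
IES = 485.7500 / (12/13) = 526.229 ms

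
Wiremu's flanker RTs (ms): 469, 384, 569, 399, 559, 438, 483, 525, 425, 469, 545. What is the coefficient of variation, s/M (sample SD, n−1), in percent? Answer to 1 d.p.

n = 11, Σ = 5265, M = 478.6364
Σ(x−M)² = 41208.545; s = √(41208.545/10) = 64.1939
CV = 64.1939 / 478.6364 = 0.13412 = 13.412%

13.4%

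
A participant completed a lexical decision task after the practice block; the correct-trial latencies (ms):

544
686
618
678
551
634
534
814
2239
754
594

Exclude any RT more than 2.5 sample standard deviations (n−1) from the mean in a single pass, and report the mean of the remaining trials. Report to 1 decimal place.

n = 11, ΣRT = 8646, M = 786.000
Σ(x−M)² = 2400166.00; s = √(2400166.00/10) = 489.915
Cutoffs: 786.000 ± 2.5·489.915 → [-438.8, 2010.8]
Outside: 2239 → excluded.
Retained (n=10): Σ = 6407, mean = 6407/10 = 640.700

640.7 ms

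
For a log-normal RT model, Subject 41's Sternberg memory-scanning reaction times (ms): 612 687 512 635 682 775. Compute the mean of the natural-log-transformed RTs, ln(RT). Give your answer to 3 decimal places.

6.470

ln(RT): 6.4167, 6.5323, 6.2383, 6.4536, 6.5250, 6.6529
Σ ln(RT) = 38.8189
Mean = 38.8189/6 = 6.46982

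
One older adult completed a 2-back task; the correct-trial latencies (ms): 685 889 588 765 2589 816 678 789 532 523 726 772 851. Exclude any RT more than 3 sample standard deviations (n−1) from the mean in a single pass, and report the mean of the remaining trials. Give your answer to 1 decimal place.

717.8 ms

n = 13, ΣRT = 11203, M = 861.769
Σ(x−M)² = 3390910.31; s = √(3390910.31/12) = 531.579
Cutoffs: 861.769 ± 3·531.579 → [-733.0, 2456.5]
Outside: 2589 → excluded.
Retained (n=12): Σ = 8614, mean = 8614/12 = 717.833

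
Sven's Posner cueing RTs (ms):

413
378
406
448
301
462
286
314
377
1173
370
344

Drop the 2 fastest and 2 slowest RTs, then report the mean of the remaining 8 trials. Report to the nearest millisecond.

381 ms

Sorted: 286, 301, 314, 344, 370, 377, 378, 406, 413, 448, 462, 1173
Drop lowest 2 (286, 301) and highest 2 (462, 1173)
Remaining (n=8): Σ = 3050, mean = 3050/8 = 381.250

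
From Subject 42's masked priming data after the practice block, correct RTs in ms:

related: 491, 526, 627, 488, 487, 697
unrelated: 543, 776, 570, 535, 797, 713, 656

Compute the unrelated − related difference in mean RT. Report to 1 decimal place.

103.0 ms

M(related) = 3316/6 = 552.667
M(unrelated) = 4590/7 = 655.714
Difference = 655.714 − 552.667 = 103.048 ms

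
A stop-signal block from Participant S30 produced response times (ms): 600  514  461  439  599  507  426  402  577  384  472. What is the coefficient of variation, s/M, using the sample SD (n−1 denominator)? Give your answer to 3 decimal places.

n = 11, Σ = 5381, M = 489.1818
Σ(x−M)² = 59249.636; s = √(59249.636/10) = 76.9738
CV = 76.9738 / 489.1818 = 0.15735

0.157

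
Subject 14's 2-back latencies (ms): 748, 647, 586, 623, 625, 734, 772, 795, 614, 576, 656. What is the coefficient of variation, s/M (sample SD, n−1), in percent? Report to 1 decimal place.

n = 11, Σ = 7376, M = 670.5455
Σ(x−M)² = 60192.727; s = √(60192.727/10) = 77.5840
CV = 77.5840 / 670.5455 = 0.11570 = 11.570%

11.6%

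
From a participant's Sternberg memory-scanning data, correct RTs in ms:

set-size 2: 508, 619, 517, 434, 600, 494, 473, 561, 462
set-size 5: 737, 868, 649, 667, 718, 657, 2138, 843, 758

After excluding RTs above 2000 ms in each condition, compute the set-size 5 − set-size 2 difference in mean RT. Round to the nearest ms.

set-size 5: exclude 2138
M(set-size 2) = 4668/9 = 518.667
M(set-size 5) = 5897/8 = 737.125
Difference = 737.125 − 518.667 = 218.458 ms

218 ms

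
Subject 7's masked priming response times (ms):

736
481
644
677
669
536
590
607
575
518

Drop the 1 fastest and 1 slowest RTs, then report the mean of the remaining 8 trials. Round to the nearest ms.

602 ms

Sorted: 481, 518, 536, 575, 590, 607, 644, 669, 677, 736
Drop lowest 1 (481) and highest 1 (736)
Remaining (n=8): Σ = 4816, mean = 4816/8 = 602.000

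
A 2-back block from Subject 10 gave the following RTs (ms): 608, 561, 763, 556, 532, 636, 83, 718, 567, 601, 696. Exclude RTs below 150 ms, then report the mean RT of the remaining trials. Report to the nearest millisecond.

Excluded: 83
Retained (n=10): Σ = 6238
Mean = 6238/10 = 623.8000

624 ms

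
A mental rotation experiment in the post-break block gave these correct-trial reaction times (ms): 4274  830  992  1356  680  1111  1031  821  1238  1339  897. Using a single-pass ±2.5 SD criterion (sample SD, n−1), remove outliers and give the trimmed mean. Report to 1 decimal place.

1029.5 ms

n = 11, ΣRT = 14569, M = 1324.455
Σ(x−M)² = 10046694.73; s = √(10046694.73/10) = 1002.332
Cutoffs: 1324.455 ± 2.5·1002.332 → [-1181.4, 3830.3]
Outside: 4274 → excluded.
Retained (n=10): Σ = 10295, mean = 10295/10 = 1029.500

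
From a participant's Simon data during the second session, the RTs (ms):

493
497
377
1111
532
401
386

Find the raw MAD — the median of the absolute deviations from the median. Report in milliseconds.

Sorted: 377, 386, 401, 493, 497, 532, 1111 → median = 493
|x − 493|: 0, 4, 116, 618, 39, 92, 107
Sorted deviations: 0, 4, 39, 92, 107, 116, 618 → MAD = 92

92 ms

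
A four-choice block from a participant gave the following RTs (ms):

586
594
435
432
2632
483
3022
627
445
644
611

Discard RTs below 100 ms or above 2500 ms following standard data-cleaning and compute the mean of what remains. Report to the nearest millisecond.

Excluded: 2632, 3022
Retained (n=9): Σ = 4857
Mean = 4857/9 = 539.6667

540 ms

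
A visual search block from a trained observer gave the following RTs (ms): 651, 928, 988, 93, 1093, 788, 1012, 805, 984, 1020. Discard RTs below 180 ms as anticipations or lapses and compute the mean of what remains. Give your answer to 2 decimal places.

Excluded: 93
Retained (n=9): Σ = 8269
Mean = 8269/9 = 918.7778

918.78 ms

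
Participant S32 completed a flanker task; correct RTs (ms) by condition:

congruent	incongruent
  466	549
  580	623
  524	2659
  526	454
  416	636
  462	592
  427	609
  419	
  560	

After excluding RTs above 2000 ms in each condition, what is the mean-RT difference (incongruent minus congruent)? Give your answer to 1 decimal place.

incongruent: exclude 2659
M(congruent) = 4380/9 = 486.667
M(incongruent) = 3463/6 = 577.167
Difference = 577.167 − 486.667 = 90.500 ms

90.5 ms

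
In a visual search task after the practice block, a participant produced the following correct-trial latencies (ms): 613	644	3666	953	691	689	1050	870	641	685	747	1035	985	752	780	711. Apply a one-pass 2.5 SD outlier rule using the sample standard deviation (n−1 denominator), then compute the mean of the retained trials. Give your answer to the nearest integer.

n = 16, ΣRT = 15512, M = 969.500
Σ(x−M)² = 8069978.00; s = √(8069978.00/15) = 733.484
Cutoffs: 969.500 ± 2.5·733.484 → [-864.2, 2803.2]
Outside: 3666 → excluded.
Retained (n=15): Σ = 11846, mean = 11846/15 = 789.733

790 ms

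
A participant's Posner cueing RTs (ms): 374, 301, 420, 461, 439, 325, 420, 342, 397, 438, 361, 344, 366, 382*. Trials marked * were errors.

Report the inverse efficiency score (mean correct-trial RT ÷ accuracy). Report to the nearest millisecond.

413 ms

Correct trials (n=13): 374, 301, 420, 461, 439, 325, 420, 342, 397, 438, 361, 344, 366
Mean correct RT = 4988/13 = 383.6923 ms
Proportion correct = 13/14
IES = 383.6923 / (13/14) = 413.207 ms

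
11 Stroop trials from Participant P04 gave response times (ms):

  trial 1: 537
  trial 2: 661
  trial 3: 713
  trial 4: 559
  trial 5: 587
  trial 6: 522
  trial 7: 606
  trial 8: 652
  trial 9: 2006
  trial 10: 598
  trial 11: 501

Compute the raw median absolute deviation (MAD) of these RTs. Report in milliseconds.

61 ms

Sorted: 501, 522, 537, 559, 587, 598, 606, 652, 661, 713, 2006 → median = 598
|x − 598|: 61, 63, 115, 39, 11, 76, 8, 54, 1408, 0, 97
Sorted deviations: 0, 8, 11, 39, 54, 61, 63, 76, 97, 115, 1408 → MAD = 61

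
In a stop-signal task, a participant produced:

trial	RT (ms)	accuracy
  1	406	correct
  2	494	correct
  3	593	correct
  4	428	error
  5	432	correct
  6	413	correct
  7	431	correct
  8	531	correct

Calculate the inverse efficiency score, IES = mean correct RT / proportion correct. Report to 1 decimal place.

538.8 ms

Correct trials (n=7): 406, 494, 593, 432, 413, 431, 531
Mean correct RT = 3300/7 = 471.4286 ms
Proportion correct = 7/8
IES = 471.4286 / (7/8) = 538.776 ms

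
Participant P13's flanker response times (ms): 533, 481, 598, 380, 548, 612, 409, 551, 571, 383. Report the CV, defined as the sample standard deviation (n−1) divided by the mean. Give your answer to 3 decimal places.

n = 10, Σ = 5066, M = 506.6000
Σ(x−M)² = 69478.400; s = √(69478.400/9) = 87.8625
CV = 87.8625 / 506.6000 = 0.17344

0.173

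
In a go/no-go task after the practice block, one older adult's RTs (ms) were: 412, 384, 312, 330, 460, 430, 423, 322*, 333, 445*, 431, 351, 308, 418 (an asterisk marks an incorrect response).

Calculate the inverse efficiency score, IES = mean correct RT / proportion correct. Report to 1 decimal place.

Correct trials (n=12): 412, 384, 312, 330, 460, 430, 423, 333, 431, 351, 308, 418
Mean correct RT = 4592/12 = 382.6667 ms
Proportion correct = 12/14
IES = 382.6667 / (12/14) = 446.444 ms

446.4 ms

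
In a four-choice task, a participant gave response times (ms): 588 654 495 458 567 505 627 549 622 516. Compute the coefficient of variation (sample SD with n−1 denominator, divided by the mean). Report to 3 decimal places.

0.116

n = 10, Σ = 5581, M = 558.1000
Σ(x−M)² = 37676.900; s = √(37676.900/9) = 64.7018
CV = 64.7018 / 558.1000 = 0.11593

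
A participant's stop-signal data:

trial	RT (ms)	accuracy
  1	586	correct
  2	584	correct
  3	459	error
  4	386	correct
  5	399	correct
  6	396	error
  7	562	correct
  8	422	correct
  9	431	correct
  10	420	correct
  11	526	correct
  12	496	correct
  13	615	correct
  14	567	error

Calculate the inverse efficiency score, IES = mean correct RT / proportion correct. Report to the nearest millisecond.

628 ms

Correct trials (n=11): 586, 584, 386, 399, 562, 422, 431, 420, 526, 496, 615
Mean correct RT = 5427/11 = 493.3636 ms
Proportion correct = 11/14
IES = 493.3636 / (11/14) = 627.917 ms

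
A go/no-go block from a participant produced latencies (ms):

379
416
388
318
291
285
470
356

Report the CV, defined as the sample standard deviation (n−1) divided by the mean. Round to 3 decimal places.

n = 8, Σ = 2903, M = 362.8750
Σ(x−M)² = 28480.875; s = √(28480.875/7) = 63.7863
CV = 63.7863 / 362.8750 = 0.17578

0.176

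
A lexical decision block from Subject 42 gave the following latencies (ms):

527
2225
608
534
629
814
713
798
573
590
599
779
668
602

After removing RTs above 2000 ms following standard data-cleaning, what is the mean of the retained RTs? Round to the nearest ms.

Excluded: 2225
Retained (n=13): Σ = 8434
Mean = 8434/13 = 648.7692

649 ms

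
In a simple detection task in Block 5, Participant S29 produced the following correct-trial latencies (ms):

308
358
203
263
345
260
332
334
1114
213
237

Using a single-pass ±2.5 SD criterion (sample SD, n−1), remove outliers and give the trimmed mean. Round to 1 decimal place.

285.3 ms

n = 11, ΣRT = 3967, M = 360.636
Σ(x−M)² = 653700.55; s = √(653700.55/10) = 255.676
Cutoffs: 360.636 ± 2.5·255.676 → [-278.6, 999.8]
Outside: 1114 → excluded.
Retained (n=10): Σ = 2853, mean = 2853/10 = 285.300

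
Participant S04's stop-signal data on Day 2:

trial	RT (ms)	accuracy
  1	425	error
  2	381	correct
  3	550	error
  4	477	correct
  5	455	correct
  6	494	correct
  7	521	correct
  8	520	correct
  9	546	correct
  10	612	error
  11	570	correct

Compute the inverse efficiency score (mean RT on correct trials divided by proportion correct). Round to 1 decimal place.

681.3 ms

Correct trials (n=8): 381, 477, 455, 494, 521, 520, 546, 570
Mean correct RT = 3964/8 = 495.5000 ms
Proportion correct = 8/11
IES = 495.5000 / (8/11) = 681.312 ms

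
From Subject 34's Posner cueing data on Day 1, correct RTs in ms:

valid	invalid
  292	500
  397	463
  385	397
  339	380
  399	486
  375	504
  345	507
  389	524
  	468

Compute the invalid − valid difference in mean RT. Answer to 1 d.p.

M(valid) = 2921/8 = 365.125
M(invalid) = 4229/9 = 469.889
Difference = 469.889 − 365.125 = 104.764 ms

104.8 ms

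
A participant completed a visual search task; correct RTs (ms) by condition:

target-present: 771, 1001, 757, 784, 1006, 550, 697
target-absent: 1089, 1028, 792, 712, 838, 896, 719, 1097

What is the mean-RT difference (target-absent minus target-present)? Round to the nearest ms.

M(target-present) = 5566/7 = 795.143
M(target-absent) = 7171/8 = 896.375
Difference = 896.375 − 795.143 = 101.232 ms

101 ms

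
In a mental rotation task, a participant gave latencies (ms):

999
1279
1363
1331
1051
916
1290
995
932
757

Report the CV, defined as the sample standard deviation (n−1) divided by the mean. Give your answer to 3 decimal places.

0.192

n = 10, Σ = 10913, M = 1091.3000
Σ(x−M)² = 393270.100; s = √(393270.100/9) = 209.0375
CV = 209.0375 / 1091.3000 = 0.19155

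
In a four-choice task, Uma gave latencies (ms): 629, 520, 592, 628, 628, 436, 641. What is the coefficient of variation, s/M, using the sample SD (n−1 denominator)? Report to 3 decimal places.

0.132

n = 7, Σ = 4074, M = 582.0000
Σ(x−M)² = 35182.000; s = √(35182.000/6) = 76.5746
CV = 76.5746 / 582.0000 = 0.13157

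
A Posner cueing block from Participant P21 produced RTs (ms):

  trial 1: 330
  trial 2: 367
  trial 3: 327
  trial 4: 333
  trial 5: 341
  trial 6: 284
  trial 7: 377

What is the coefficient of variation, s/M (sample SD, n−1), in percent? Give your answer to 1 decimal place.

n = 7, Σ = 2359, M = 337.0000
Σ(x−M)² = 5490.000; s = √(5490.000/6) = 30.2490
CV = 30.2490 / 337.0000 = 0.08976 = 8.976%

9.0%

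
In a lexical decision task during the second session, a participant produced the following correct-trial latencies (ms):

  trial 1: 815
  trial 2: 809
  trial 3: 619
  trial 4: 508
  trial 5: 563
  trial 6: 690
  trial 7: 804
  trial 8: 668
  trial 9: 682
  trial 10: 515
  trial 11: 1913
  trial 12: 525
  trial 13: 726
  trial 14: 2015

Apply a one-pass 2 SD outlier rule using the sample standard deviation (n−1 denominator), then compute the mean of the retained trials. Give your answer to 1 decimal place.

n = 14, ΣRT = 11852, M = 846.571
Σ(x−M)² = 3064919.43; s = √(3064919.43/13) = 485.554
Cutoffs: 846.571 ± 2·485.554 → [-124.5, 1817.7]
Outside: 1913, 2015 → excluded.
Retained (n=12): Σ = 7924, mean = 7924/12 = 660.333

660.3 ms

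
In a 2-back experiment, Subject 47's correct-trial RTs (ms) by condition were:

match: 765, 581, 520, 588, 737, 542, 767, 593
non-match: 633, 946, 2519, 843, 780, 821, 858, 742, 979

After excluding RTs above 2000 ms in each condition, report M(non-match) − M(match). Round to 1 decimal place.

188.6 ms

non-match: exclude 2519
M(match) = 5093/8 = 636.625
M(non-match) = 6602/8 = 825.250
Difference = 825.250 − 636.625 = 188.625 ms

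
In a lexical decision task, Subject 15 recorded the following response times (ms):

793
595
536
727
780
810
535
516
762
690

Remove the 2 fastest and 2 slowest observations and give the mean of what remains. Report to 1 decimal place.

681.7 ms

Sorted: 516, 535, 536, 595, 690, 727, 762, 780, 793, 810
Drop lowest 2 (516, 535) and highest 2 (793, 810)
Remaining (n=6): Σ = 4090, mean = 4090/6 = 681.667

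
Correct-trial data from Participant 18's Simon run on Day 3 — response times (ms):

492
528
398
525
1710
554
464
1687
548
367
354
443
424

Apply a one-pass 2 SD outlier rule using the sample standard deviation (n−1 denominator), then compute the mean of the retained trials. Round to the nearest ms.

463 ms

n = 13, ΣRT = 8494, M = 653.385
Σ(x−M)² = 2633643.08; s = √(2633643.08/12) = 468.477
Cutoffs: 653.385 ± 2·468.477 → [-283.6, 1590.3]
Outside: 1687, 1710 → excluded.
Retained (n=11): Σ = 5097, mean = 5097/11 = 463.364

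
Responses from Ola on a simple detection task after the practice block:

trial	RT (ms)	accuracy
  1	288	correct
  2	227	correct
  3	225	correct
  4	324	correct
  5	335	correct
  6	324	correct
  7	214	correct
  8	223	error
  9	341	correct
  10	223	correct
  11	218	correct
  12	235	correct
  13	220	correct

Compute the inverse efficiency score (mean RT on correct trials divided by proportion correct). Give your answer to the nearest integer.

287 ms

Correct trials (n=12): 288, 227, 225, 324, 335, 324, 214, 341, 223, 218, 235, 220
Mean correct RT = 3174/12 = 264.5000 ms
Proportion correct = 12/13
IES = 264.5000 / (12/13) = 286.542 ms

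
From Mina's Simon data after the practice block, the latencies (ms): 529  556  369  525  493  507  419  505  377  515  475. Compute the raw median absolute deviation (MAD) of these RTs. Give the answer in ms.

24 ms

Sorted: 369, 377, 419, 475, 493, 505, 507, 515, 525, 529, 556 → median = 505
|x − 505|: 24, 51, 136, 20, 12, 2, 86, 0, 128, 10, 30
Sorted deviations: 0, 2, 10, 12, 20, 24, 30, 51, 86, 128, 136 → MAD = 24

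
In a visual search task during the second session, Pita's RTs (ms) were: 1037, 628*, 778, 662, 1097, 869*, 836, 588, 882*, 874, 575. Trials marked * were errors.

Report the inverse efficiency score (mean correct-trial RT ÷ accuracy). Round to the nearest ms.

1108 ms

Correct trials (n=8): 1037, 778, 662, 1097, 836, 588, 874, 575
Mean correct RT = 6447/8 = 805.8750 ms
Proportion correct = 8/11
IES = 805.8750 / (8/11) = 1108.078 ms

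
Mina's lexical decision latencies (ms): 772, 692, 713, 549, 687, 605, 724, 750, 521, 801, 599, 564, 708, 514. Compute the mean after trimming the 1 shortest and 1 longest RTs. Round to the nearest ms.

657 ms

Sorted: 514, 521, 549, 564, 599, 605, 687, 692, 708, 713, 724, 750, 772, 801
Drop lowest 1 (514) and highest 1 (801)
Remaining (n=12): Σ = 7884, mean = 7884/12 = 657.000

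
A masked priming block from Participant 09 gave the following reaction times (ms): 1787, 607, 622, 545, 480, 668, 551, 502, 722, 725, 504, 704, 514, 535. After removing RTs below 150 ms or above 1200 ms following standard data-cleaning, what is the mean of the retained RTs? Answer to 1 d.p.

590.7 ms

Excluded: 1787
Retained (n=13): Σ = 7679
Mean = 7679/13 = 590.6923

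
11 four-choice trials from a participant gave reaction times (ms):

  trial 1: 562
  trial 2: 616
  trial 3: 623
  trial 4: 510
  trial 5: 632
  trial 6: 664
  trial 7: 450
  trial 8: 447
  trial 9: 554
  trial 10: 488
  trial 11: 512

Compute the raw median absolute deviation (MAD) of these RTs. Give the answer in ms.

66 ms

Sorted: 447, 450, 488, 510, 512, 554, 562, 616, 623, 632, 664 → median = 554
|x − 554|: 8, 62, 69, 44, 78, 110, 104, 107, 0, 66, 42
Sorted deviations: 0, 8, 42, 44, 62, 66, 69, 78, 104, 107, 110 → MAD = 66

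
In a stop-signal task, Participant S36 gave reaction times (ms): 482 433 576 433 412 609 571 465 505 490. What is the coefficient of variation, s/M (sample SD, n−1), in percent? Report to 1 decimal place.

13.6%

n = 10, Σ = 4976, M = 497.6000
Σ(x−M)² = 41036.400; s = √(41036.400/9) = 67.5248
CV = 67.5248 / 497.6000 = 0.13570 = 13.570%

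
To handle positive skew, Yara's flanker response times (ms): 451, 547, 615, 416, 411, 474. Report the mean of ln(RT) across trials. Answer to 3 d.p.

ln(RT): 6.1115, 6.3044, 6.4216, 6.0307, 6.0186, 6.1612
Σ ln(RT) = 37.0480
Mean = 37.0480/6 = 6.17467

6.175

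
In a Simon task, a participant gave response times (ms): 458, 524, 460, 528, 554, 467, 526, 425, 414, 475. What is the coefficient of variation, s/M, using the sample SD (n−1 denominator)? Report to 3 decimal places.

0.098

n = 10, Σ = 4831, M = 483.1000
Σ(x−M)² = 20194.900; s = √(20194.900/9) = 47.3696
CV = 47.3696 / 483.1000 = 0.09805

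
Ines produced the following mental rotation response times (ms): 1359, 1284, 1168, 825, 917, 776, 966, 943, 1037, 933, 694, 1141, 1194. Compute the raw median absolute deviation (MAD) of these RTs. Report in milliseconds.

175 ms

Sorted: 694, 776, 825, 917, 933, 943, 966, 1037, 1141, 1168, 1194, 1284, 1359 → median = 966
|x − 966|: 393, 318, 202, 141, 49, 190, 0, 23, 71, 33, 272, 175, 228
Sorted deviations: 0, 23, 33, 49, 71, 141, 175, 190, 202, 228, 272, 318, 393 → MAD = 175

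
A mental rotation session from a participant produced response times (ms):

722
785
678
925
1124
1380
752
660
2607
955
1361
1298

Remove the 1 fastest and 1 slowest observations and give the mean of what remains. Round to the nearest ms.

998 ms

Sorted: 660, 678, 722, 752, 785, 925, 955, 1124, 1298, 1361, 1380, 2607
Drop lowest 1 (660) and highest 1 (2607)
Remaining (n=10): Σ = 9980, mean = 9980/10 = 998.000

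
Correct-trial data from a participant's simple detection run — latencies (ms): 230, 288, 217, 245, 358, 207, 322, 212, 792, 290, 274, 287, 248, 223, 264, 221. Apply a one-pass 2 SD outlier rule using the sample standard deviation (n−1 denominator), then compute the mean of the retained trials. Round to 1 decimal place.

259.1 ms

n = 16, ΣRT = 4678, M = 292.375
Σ(x−M)² = 293447.75; s = √(293447.75/15) = 139.868
Cutoffs: 292.375 ± 2·139.868 → [12.6, 572.1]
Outside: 792 → excluded.
Retained (n=15): Σ = 3886, mean = 3886/15 = 259.067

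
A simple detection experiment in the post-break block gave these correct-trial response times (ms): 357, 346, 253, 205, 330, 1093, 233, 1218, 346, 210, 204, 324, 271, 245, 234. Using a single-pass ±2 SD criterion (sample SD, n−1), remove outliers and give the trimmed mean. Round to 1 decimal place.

n = 15, ΣRT = 5869, M = 391.267
Σ(x−M)² = 1396846.93; s = √(1396846.93/14) = 315.871
Cutoffs: 391.267 ± 2·315.871 → [-240.5, 1023.0]
Outside: 1093, 1218 → excluded.
Retained (n=13): Σ = 3558, mean = 3558/13 = 273.692

273.7 ms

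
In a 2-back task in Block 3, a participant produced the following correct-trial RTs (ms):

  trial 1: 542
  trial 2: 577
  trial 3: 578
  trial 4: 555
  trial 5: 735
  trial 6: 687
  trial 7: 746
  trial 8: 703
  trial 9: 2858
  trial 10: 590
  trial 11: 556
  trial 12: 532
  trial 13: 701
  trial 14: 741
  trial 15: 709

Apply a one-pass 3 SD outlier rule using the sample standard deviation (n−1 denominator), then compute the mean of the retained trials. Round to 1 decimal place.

639.4 ms

n = 15, ΣRT = 11810, M = 787.333
Σ(x−M)² = 4684901.33; s = √(4684901.33/14) = 578.477
Cutoffs: 787.333 ± 3·578.477 → [-948.1, 2522.8]
Outside: 2858 → excluded.
Retained (n=14): Σ = 8952, mean = 8952/14 = 639.429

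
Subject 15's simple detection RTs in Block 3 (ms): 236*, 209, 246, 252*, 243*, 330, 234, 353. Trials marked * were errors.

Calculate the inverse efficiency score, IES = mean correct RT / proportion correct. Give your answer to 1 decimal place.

439.0 ms

Correct trials (n=5): 209, 246, 330, 234, 353
Mean correct RT = 1372/5 = 274.4000 ms
Proportion correct = 5/8
IES = 274.4000 / (5/8) = 439.040 ms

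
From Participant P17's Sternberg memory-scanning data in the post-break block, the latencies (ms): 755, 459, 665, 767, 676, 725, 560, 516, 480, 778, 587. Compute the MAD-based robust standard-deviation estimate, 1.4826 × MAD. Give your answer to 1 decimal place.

Sorted: 459, 480, 516, 560, 587, 665, 676, 725, 755, 767, 778 → median = 665
|x − 665| sorted: 0, 11, 60, 78, 90, 102, 105, 113, 149, 185, 206 → MAD = 102
Robust SD ≈ 1.4826 × 102 = 151.225

151.2 ms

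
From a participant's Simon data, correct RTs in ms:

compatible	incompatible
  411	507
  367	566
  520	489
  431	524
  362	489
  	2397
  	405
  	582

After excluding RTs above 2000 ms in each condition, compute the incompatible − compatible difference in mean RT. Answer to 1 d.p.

90.7 ms

incompatible: exclude 2397
M(compatible) = 2091/5 = 418.200
M(incompatible) = 3562/7 = 508.857
Difference = 508.857 − 418.200 = 90.657 ms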